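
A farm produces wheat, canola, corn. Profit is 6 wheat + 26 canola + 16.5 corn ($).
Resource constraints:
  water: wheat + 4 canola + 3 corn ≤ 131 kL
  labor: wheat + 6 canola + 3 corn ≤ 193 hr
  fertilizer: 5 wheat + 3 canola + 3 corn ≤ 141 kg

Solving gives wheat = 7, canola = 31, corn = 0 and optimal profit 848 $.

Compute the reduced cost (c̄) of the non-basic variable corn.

-1.5

Check each constraint at x*: water 131/131 (tight); labor 193/193 (tight); fertilizer 128/141 (slack 13).
Since fertilizer is not tight, its dual is 0.
The binding rows give the dual system: 1·y_water + 1·y_labor = 6 and 4·y_water + 6·y_labor = 26.
Solving: y_water = 5, y_labor = 1.
Reduced cost of corn: c₃ − yᵀa₃ = 16.5 − (5·3 + 1·3) = 16.5 − 18 = -1.5.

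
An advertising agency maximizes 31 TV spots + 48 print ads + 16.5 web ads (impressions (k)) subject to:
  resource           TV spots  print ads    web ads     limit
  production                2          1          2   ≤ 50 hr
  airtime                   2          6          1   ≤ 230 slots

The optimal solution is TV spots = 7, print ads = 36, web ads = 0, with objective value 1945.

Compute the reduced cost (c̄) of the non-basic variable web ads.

Both production and airtime are binding at x*.
Dual feasibility on the basic columns requires 2·y_production + 2·y_airtime = 31, 1·y_production + 6·y_airtime = 48.
This yields shadow prices y_production = 9, y_airtime = 6.5.
Reduced cost of web ads: c₃ − yᵀa₃ = 16.5 − (9·2 + 6.5·1) = 16.5 − 24.5 = -8.

-8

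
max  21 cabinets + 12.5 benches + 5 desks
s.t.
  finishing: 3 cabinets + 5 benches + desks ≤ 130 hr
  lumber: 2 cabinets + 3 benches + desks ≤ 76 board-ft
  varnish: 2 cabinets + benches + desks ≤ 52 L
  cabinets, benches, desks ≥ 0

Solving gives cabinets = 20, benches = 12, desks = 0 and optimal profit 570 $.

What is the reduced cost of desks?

Binding: lumber and varnish. Non-binding: finishing (10 unused).
By complementary slackness, y = 0 for the non-binding constraint.
From A_Bᵀ y = c: 2·y_lumber + 2·y_varnish = 21; 3·y_lumber + 1·y_varnish = 12.5.
Solving: y_lumber = 1, y_varnish = 9.5.
Reduced cost of desks: c₃ − yᵀa₃ = 5 − (1·1 + 9.5·1) = 5 − 10.5 = -5.5.

-5.5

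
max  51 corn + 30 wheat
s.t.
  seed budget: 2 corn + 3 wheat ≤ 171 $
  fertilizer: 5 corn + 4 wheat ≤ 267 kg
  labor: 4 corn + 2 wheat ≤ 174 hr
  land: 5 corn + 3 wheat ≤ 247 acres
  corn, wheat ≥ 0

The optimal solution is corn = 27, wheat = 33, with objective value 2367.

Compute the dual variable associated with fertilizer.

3

Binding: fertilizer and labor. Non-binding: seed budget (18 unused), land (13 unused).
By complementary slackness, y = 0 for the non-binding constraints.
Dual feasibility on the basic columns requires 5·y_fertilizer + 4·y_labor = 51, 4·y_fertilizer + 2·y_labor = 30.
→ y_fertilizer = 3 and y_labor = 9.
Shadow price of fertilizer = 3.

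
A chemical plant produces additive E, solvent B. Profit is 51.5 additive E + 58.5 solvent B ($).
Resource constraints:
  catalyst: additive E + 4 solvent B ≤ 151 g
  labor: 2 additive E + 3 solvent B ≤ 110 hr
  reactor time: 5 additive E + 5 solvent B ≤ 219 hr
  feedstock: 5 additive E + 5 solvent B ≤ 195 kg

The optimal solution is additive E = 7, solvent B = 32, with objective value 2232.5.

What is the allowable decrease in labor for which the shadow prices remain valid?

Binding constraints: labor, feedstock. The basis is B = [[2,3],[5,5]] with det -5.
Per unit decrease in labor, x* moves by d = (1, -1).
The basis stays optimal until solvent B reaches 0; allowable decrease = 32 hr.

32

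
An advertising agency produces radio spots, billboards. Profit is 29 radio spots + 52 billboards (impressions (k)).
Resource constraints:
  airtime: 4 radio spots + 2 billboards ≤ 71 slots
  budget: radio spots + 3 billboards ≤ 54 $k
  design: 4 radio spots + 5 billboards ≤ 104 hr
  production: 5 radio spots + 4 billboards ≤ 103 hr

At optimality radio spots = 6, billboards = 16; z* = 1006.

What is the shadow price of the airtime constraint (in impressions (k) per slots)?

At the optimum: airtime uses 56 of 71 (slack = 15); budget uses 54 of 54 (binding); design uses 104 of 104 (binding); production uses 94 of 103 (slack = 9).
By complementary slackness, y = 0 for the non-binding constraints.
From A_Bᵀ y = c: 1·y_budget + 4·y_design = 29; 3·y_budget + 5·y_design = 52.
This yields shadow prices y_budget = 9, y_design = 5.
Shadow price of airtime = 0.

0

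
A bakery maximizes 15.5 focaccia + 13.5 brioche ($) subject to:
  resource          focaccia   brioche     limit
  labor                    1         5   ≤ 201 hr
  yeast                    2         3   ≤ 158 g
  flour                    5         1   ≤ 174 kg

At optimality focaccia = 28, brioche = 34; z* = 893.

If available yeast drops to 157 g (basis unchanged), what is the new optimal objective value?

Binding: yeast and flour. Non-binding: labor (3 unused).
Since labor is not tight, its dual is 0.
Dual feasibility on the basic columns requires 2·y_yeast + 5·y_flour = 15.5, 3·y_yeast + 1·y_flour = 13.5.
This yields shadow prices y_yeast = 4, y_flour = 1.5.
Δz = y_yeast·Δb = 4 × (-1) = -4, so new z* = 893 − 4 = 889.

889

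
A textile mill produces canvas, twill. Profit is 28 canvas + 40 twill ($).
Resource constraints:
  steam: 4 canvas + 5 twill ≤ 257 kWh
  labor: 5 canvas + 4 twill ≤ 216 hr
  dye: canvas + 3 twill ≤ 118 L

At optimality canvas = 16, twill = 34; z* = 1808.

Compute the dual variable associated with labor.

4

Binding: labor and dye. Non-binding: steam (23 unused).
By complementary slackness, y = 0 for the non-binding constraint.
Dual feasibility on the basic columns requires 5·y_labor + 1·y_dye = 28, 4·y_labor + 3·y_dye = 40.
→ y_labor = 4 and y_dye = 8.
Shadow price of labor = 4.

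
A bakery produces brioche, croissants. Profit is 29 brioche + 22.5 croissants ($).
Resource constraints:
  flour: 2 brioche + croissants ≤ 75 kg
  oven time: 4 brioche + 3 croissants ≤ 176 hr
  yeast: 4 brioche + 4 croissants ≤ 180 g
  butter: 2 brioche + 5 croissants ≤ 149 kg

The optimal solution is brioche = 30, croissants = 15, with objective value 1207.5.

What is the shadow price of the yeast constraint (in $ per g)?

4

At the optimum: flour uses 75 of 75 (binding); oven time uses 165 of 176 (slack = 11); yeast uses 180 of 180 (binding); butter uses 135 of 149 (slack = 14).
Slack constraints have shadow price 0 (complementary slackness).
From A_Bᵀ y = c: 2·y_flour + 4·y_yeast = 29; 1·y_flour + 4·y_yeast = 22.5.
Solving: y_flour = 6.5, y_yeast = 4.
Shadow price of yeast = 4.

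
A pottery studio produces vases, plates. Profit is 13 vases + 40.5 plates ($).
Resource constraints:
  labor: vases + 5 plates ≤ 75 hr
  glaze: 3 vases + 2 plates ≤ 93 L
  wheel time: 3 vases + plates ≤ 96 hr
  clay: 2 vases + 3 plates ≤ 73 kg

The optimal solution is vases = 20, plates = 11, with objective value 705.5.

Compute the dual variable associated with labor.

Check each constraint at x*: labor 75/75 (tight); glaze 82/93 (slack 11); wheel time 71/96 (slack 25); clay 73/73 (tight).
By complementary slackness, y = 0 for the non-binding constraints.
Dual feasibility on the basic columns requires 1·y_labor + 2·y_clay = 13, 5·y_labor + 3·y_clay = 40.5.
Solving: y_labor = 6, y_clay = 3.5.
Shadow price of labor = 6.

6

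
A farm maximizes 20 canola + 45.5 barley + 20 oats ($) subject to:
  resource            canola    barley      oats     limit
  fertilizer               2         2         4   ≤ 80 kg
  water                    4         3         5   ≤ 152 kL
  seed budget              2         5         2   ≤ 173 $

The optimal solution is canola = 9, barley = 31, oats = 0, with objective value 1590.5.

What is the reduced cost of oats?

Check each constraint at x*: fertilizer 80/80 (tight); water 129/152 (slack 23); seed budget 173/173 (tight).
By complementary slackness, y = 0 for the non-binding constraint.
The binding rows give the dual system: 2·y_fertilizer + 2·y_seed budget = 20 and 2·y_fertilizer + 5·y_seed budget = 45.5.
This yields shadow prices y_fertilizer = 1.5, y_seed budget = 8.5.
Reduced cost of oats: c₃ − yᵀa₃ = 20 − (1.5·4 + 8.5·2) = 20 − 23 = -3.

-3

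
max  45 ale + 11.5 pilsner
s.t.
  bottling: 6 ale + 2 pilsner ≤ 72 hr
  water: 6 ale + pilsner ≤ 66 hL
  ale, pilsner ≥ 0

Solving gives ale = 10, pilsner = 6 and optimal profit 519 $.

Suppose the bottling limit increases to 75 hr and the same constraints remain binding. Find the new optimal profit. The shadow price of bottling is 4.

531

Δb = 3, so new z* = 519 + (4)·(3) = 519 + 12 = 531.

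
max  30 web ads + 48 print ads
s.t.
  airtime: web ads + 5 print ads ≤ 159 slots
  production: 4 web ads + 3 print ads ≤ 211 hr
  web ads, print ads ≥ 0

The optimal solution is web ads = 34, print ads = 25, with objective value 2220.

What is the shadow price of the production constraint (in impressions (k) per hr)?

Check each constraint at x*: airtime 159/159 (tight); production 211/211 (tight).
From A_Bᵀ y = c: 1·y_airtime + 4·y_production = 30; 5·y_airtime + 3·y_production = 48.
→ y_airtime = 6 and y_production = 6.
Shadow price of production = 6.

6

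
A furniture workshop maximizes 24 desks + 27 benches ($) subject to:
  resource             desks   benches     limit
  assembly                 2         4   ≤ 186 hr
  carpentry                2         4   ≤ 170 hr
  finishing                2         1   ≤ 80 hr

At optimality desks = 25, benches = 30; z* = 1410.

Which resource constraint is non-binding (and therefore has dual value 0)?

assembly: 170/186 (slack 16)
carpentry: 170/170 (binding)
finishing: 80/80 (binding)
By complementary slackness, a constraint with positive slack has shadow price 0 → assembly.

assembly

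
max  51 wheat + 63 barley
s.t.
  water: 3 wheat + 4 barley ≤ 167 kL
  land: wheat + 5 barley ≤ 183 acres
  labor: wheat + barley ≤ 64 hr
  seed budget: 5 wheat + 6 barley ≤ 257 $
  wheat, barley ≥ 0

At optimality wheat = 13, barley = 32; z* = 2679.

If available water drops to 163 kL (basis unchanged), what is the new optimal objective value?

Check each constraint at x*: water 167/167 (tight); land 173/183 (slack 10); labor 45/64 (slack 19); seed budget 257/257 (tight).
Slack constraints have shadow price 0 (complementary slackness).
The binding rows give the dual system: 3·y_water + 5·y_seed budget = 51 and 4·y_water + 6·y_seed budget = 63.
Solving: y_water = 4.5, y_seed budget = 7.5.
Δz = y_water·Δb = 4.5 × (-4) = -18, so new z* = 2679 − 18 = 2661.

2661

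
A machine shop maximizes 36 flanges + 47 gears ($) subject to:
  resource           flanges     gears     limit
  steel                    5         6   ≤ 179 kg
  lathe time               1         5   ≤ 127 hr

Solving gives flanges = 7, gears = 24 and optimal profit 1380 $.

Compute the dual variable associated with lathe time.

1

Check each constraint at x*: steel 179/179 (tight); lathe time 127/127 (tight).
Dual feasibility on the basic columns requires 5·y_steel + 1·y_lathe time = 36, 6·y_steel + 5·y_lathe time = 47.
Solving: y_steel = 7, y_lathe time = 1.
Shadow price of lathe time = 1.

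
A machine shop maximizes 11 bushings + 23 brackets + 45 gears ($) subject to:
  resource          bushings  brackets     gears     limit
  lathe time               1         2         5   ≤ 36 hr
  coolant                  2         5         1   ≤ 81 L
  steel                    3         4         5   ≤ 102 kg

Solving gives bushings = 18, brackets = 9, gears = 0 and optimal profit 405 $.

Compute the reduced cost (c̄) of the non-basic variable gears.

Binding: lathe time and coolant. Non-binding: steel (12 unused).
Since steel is not tight, its dual is 0.
From A_Bᵀ y = c: 1·y_lathe time + 2·y_coolant = 11; 2·y_lathe time + 5·y_coolant = 23.
→ y_lathe time = 9 and y_coolant = 1.
Reduced cost of gears: c₃ − yᵀa₃ = 45 − (9·5 + 1·1) = 45 − 46 = -1.

-1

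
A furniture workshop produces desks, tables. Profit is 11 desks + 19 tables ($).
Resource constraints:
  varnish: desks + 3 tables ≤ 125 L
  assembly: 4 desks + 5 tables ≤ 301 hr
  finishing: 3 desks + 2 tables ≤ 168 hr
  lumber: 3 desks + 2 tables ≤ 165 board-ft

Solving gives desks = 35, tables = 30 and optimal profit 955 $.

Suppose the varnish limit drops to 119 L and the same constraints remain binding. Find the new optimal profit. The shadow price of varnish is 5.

Δb = -6, so new z* = 955 + (5)·(-6) = 955 − 30 = 925.

925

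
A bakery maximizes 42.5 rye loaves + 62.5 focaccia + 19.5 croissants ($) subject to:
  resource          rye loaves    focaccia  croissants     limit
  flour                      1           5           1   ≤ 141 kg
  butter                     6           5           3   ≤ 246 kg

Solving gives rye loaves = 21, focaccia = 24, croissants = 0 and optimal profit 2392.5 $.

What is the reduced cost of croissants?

-5

At the optimum: flour uses 141 of 141 (binding); butter uses 246 of 246 (binding).
The binding rows give the dual system: 1·y_flour + 6·y_butter = 42.5 and 5·y_flour + 5·y_butter = 62.5.
Solving: y_flour = 6.5, y_butter = 6.
Reduced cost of croissants: c₃ − yᵀa₃ = 19.5 − (6.5·1 + 6·3) = 19.5 − 24.5 = -5.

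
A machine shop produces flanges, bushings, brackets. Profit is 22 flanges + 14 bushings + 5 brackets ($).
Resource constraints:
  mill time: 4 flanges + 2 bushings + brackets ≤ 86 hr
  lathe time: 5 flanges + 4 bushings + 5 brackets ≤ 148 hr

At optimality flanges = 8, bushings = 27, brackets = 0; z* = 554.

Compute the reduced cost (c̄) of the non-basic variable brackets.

Check each constraint at x*: mill time 86/86 (tight); lathe time 148/148 (tight).
Dual feasibility on the basic columns requires 4·y_mill time + 5·y_lathe time = 22, 2·y_mill time + 4·y_lathe time = 14.
→ y_mill time = 3 and y_lathe time = 2.
Reduced cost of brackets: c₃ − yᵀa₃ = 5 − (3·1 + 2·5) = 5 − 13 = -8.

-8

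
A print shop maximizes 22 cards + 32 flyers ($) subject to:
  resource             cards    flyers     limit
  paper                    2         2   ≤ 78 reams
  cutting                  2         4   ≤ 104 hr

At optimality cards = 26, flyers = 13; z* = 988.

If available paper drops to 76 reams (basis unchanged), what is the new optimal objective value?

Both paper and cutting are binding at x*.
From A_Bᵀ y = c: 2·y_paper + 2·y_cutting = 22; 2·y_paper + 4·y_cutting = 32.
Solving: y_paper = 6, y_cutting = 5.
Δz = y_paper·Δb = 6 × (-2) = -12, so new z* = 988 − 12 = 976.

976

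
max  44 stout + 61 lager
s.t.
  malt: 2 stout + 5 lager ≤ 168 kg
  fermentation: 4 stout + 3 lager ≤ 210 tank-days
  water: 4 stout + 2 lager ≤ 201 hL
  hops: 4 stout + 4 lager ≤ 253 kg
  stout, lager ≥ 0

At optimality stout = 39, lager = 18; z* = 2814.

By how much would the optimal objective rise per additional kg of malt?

8

At the optimum: malt uses 168 of 168 (binding); fermentation uses 210 of 210 (binding); water uses 192 of 201 (slack = 9); hops uses 228 of 253 (slack = 25).
By complementary slackness, y = 0 for the non-binding constraints.
Dual feasibility on the basic columns requires 2·y_malt + 4·y_fermentation = 44, 5·y_malt + 3·y_fermentation = 61.
→ y_malt = 8 and y_fermentation = 7.
Shadow price of malt = 8.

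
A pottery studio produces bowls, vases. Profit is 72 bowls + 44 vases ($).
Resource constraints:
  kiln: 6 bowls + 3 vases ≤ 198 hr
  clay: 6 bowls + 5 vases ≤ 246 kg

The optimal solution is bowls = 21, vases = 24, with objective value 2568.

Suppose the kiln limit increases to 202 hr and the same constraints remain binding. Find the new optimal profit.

2600

Check each constraint at x*: kiln 198/198 (tight); clay 246/246 (tight).
The binding rows give the dual system: 6·y_kiln + 6·y_clay = 72 and 3·y_kiln + 5·y_clay = 44.
→ y_kiln = 8 and y_clay = 4.
Δz = y_kiln·Δb = 8 × (4) = 32, so new z* = 2568 + 32 = 2600.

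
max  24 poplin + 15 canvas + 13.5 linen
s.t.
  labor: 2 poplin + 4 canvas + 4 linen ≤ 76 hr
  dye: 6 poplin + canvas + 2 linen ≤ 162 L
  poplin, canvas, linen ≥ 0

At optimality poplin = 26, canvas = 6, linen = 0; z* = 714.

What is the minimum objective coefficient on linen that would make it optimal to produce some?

Check each constraint at x*: labor 76/76 (tight); dye 162/162 (tight).
The binding rows give the dual system: 2·y_labor + 6·y_dye = 24 and 4·y_labor + 1·y_dye = 15.
→ y_labor = 3 and y_dye = 3.
linen enters the basis when its profit ≥ yᵀa₃ = 3·4 + 3·2 = 18.

18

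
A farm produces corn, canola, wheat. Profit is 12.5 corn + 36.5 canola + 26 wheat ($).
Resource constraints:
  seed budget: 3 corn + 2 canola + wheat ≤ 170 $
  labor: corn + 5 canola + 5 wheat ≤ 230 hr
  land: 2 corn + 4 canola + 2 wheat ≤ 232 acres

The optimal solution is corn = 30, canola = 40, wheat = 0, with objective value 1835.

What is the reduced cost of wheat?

At the optimum: seed budget uses 170 of 170 (binding); labor uses 230 of 230 (binding); land uses 220 of 232 (slack = 12).
Slack constraints have shadow price 0 (complementary slackness).
Dual feasibility on the basic columns requires 3·y_seed budget + 1·y_labor = 12.5, 2·y_seed budget + 5·y_labor = 36.5.
→ y_seed budget = 2 and y_labor = 6.5.
Reduced cost of wheat: c₃ − yᵀa₃ = 26 − (2·1 + 6.5·5) = 26 − 34.5 = -8.5.

-8.5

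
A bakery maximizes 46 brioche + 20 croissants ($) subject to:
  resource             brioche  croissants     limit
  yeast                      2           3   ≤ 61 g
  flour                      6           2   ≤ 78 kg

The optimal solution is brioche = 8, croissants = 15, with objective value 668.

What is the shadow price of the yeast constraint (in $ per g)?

At the optimum: yeast uses 61 of 61 (binding); flour uses 78 of 78 (binding).
Dual feasibility on the basic columns requires 2·y_yeast + 6·y_flour = 46, 3·y_yeast + 2·y_flour = 20.
→ y_yeast = 2 and y_flour = 7.
Shadow price of yeast = 2.

2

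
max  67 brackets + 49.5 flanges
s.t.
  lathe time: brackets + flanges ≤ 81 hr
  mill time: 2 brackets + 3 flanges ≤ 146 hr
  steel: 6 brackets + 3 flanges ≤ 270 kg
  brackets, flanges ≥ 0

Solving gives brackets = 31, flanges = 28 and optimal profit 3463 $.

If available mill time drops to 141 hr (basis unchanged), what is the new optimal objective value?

3423

At the optimum: lathe time uses 59 of 81 (slack = 22); mill time uses 146 of 146 (binding); steel uses 270 of 270 (binding).
Slack constraints have shadow price 0 (complementary slackness).
Dual feasibility on the basic columns requires 2·y_mill time + 6·y_steel = 67, 3·y_mill time + 3·y_steel = 49.5.
Solving: y_mill time = 8, y_steel = 8.5.
Δz = y_mill time·Δb = 8 × (-5) = -40, so new z* = 3463 − 40 = 3423.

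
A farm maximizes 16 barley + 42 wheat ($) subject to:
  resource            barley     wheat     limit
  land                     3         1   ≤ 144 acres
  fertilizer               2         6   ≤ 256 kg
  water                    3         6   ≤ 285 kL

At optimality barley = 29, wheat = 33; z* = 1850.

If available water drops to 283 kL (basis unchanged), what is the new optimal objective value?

At the optimum: land uses 120 of 144 (slack = 24); fertilizer uses 256 of 256 (binding); water uses 285 of 285 (binding).
By complementary slackness, y = 0 for the non-binding constraint.
Dual feasibility on the basic columns requires 2·y_fertilizer + 3·y_water = 16, 6·y_fertilizer + 6·y_water = 42.
→ y_fertilizer = 5 and y_water = 2.
Δz = y_water·Δb = 2 × (-2) = -4, so new z* = 1850 − 4 = 1846.

1846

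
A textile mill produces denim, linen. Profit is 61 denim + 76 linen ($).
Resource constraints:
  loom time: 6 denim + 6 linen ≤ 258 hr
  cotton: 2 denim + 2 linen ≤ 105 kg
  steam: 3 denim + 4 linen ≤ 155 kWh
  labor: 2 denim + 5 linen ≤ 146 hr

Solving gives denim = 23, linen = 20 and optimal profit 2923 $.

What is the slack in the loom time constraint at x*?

0

loom time used = 6·23 + 6·20 = 258; slack = 258 − 258 = 0.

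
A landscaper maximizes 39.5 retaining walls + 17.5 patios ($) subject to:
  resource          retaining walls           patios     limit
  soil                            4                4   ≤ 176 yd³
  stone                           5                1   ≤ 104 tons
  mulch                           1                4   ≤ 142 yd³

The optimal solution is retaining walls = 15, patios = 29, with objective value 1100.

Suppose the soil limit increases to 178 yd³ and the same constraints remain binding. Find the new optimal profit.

1106

Binding: soil and stone. Non-binding: mulch (11 unused).
Since mulch is not tight, its dual is 0.
The binding rows give the dual system: 4·y_soil + 5·y_stone = 39.5 and 4·y_soil + 1·y_stone = 17.5.
→ y_soil = 3 and y_stone = 5.5.
Δz = y_soil·Δb = 3 × (2) = 6, so new z* = 1100 + 6 = 1106.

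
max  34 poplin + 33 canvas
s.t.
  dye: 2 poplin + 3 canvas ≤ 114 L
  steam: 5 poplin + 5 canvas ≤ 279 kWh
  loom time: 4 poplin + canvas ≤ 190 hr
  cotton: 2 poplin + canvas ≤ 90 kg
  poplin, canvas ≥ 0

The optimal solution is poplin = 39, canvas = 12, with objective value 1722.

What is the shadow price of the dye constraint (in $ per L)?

Binding: dye and cotton. Non-binding: steam (24 unused), loom time (22 unused).
Slack constraints have shadow price 0 (complementary slackness).
The binding rows give the dual system: 2·y_dye + 2·y_cotton = 34 and 3·y_dye + 1·y_cotton = 33.
→ y_dye = 8 and y_cotton = 9.
Shadow price of dye = 8.

8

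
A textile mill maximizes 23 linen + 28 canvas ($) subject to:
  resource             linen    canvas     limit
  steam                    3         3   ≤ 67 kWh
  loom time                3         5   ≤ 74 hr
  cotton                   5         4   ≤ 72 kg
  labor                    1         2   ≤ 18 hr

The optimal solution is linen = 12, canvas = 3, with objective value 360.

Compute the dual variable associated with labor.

8

Check each constraint at x*: steam 45/67 (slack 22); loom time 51/74 (slack 23); cotton 72/72 (tight); labor 18/18 (tight).
Slack constraints have shadow price 0 (complementary slackness).
The binding rows give the dual system: 5·y_cotton + 1·y_labor = 23 and 4·y_cotton + 2·y_labor = 28.
→ y_cotton = 3 and y_labor = 8.
Shadow price of labor = 8.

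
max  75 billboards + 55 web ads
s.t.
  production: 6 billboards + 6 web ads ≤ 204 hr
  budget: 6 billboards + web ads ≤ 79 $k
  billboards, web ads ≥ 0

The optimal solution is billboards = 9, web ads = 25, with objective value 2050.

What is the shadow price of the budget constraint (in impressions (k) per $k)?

4

At the optimum: production uses 204 of 204 (binding); budget uses 79 of 79 (binding).
Dual feasibility on the basic columns requires 6·y_production + 6·y_budget = 75, 6·y_production + 1·y_budget = 55.
This yields shadow prices y_production = 8.5, y_budget = 4.
Shadow price of budget = 4.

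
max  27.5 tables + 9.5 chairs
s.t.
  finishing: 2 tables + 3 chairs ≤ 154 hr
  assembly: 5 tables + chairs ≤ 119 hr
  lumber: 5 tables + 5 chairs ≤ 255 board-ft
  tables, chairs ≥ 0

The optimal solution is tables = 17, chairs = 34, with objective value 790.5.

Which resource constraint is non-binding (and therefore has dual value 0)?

finishing: 136/154 (slack 18)
assembly: 119/119 (binding)
lumber: 255/255 (binding)
By complementary slackness, a constraint with positive slack has shadow price 0 → finishing.

finishing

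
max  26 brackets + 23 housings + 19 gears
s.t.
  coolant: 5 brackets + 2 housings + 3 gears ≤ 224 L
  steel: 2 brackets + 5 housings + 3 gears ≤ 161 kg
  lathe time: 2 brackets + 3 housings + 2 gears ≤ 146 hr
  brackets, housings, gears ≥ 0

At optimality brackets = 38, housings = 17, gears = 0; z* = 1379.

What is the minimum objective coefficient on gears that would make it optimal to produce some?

21

Check each constraint at x*: coolant 224/224 (tight); steel 161/161 (tight); lathe time 127/146 (slack 19).
By complementary slackness, y = 0 for the non-binding constraint.
From A_Bᵀ y = c: 5·y_coolant + 2·y_steel = 26; 2·y_coolant + 5·y_steel = 23.
→ y_coolant = 4 and y_steel = 3.
gears enters the basis when its profit ≥ yᵀa₃ = 4·3 + 3·3 = 21.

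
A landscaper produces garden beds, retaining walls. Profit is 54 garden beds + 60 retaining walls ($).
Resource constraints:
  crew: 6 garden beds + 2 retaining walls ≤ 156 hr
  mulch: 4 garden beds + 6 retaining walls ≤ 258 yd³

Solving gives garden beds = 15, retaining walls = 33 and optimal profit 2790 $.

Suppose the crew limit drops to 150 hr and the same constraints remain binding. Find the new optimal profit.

Check each constraint at x*: crew 156/156 (tight); mulch 258/258 (tight).
From A_Bᵀ y = c: 6·y_crew + 4·y_mulch = 54; 2·y_crew + 6·y_mulch = 60.
→ y_crew = 3 and y_mulch = 9.
Δz = y_crew·Δb = 3 × (-6) = -18, so new z* = 2790 − 18 = 2772.

2772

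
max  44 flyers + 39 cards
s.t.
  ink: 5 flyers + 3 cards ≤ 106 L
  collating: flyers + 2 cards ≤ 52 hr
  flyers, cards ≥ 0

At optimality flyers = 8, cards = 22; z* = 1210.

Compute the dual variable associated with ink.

At the optimum: ink uses 106 of 106 (binding); collating uses 52 of 52 (binding).
From A_Bᵀ y = c: 5·y_ink + 1·y_collating = 44; 3·y_ink + 2·y_collating = 39.
Solving: y_ink = 7, y_collating = 9.
Shadow price of ink = 7.

7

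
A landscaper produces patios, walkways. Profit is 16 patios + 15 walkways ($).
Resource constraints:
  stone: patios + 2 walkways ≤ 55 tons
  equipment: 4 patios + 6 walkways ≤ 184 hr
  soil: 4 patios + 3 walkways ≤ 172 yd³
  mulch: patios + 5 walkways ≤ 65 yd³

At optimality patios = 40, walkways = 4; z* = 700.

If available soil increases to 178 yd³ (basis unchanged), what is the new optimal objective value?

At the optimum: stone uses 48 of 55 (slack = 7); equipment uses 184 of 184 (binding); soil uses 172 of 172 (binding); mulch uses 60 of 65 (slack = 5).
Slack constraints have shadow price 0 (complementary slackness).
Dual feasibility on the basic columns requires 4·y_equipment + 4·y_soil = 16, 6·y_equipment + 3·y_soil = 15.
Solving: y_equipment = 1, y_soil = 3.
Δz = y_soil·Δb = 3 × (6) = 18, so new z* = 700 + 18 = 718.

718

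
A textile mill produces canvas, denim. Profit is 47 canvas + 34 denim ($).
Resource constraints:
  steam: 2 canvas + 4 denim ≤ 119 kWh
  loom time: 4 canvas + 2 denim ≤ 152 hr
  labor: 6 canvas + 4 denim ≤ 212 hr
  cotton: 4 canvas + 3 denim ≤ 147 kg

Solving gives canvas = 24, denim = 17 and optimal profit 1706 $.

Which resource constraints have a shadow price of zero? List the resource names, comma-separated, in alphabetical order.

steam: 116/119 (slack 3)
loom time: 130/152 (slack 22)
labor: 212/212 (binding)
cotton: 147/147 (binding)
By complementary slackness, a constraint with positive slack has shadow price 0 → loom time, steam.

loom time, steam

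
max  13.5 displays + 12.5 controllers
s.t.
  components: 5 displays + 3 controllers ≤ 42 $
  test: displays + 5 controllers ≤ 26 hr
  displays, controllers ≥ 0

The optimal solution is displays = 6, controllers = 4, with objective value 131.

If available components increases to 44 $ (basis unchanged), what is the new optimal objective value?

At the optimum: components uses 42 of 42 (binding); test uses 26 of 26 (binding).
Dual feasibility on the basic columns requires 5·y_components + 1·y_test = 13.5, 3·y_components + 5·y_test = 12.5.
This yields shadow prices y_components = 2.5, y_test = 1.
Δz = y_components·Δb = 2.5 × (2) = 5, so new z* = 131 + 5 = 136.

136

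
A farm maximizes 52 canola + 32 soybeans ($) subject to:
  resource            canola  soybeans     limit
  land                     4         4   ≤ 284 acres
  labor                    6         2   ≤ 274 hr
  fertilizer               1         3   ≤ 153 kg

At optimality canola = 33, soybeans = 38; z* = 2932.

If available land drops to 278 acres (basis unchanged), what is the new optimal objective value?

2899

Binding: land and labor. Non-binding: fertilizer (6 unused).
By complementary slackness, y = 0 for the non-binding constraint.
From A_Bᵀ y = c: 4·y_land + 6·y_labor = 52; 4·y_land + 2·y_labor = 32.
→ y_land = 5.5 and y_labor = 5.
Δz = y_land·Δb = 5.5 × (-6) = -33, so new z* = 2932 − 33 = 2899.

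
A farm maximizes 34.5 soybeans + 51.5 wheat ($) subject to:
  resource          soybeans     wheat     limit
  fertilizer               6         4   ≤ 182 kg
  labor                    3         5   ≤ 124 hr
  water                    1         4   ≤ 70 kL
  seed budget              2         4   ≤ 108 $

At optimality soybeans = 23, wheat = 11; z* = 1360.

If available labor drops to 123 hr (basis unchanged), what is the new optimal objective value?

1350.5

Check each constraint at x*: fertilizer 182/182 (tight); labor 124/124 (tight); water 67/70 (slack 3); seed budget 90/108 (slack 18).
Slack constraints have shadow price 0 (complementary slackness).
From A_Bᵀ y = c: 6·y_fertilizer + 3·y_labor = 34.5; 4·y_fertilizer + 5·y_labor = 51.5.
→ y_fertilizer = 1 and y_labor = 9.5.
Δz = y_labor·Δb = 9.5 × (-1) = -9.5, so new z* = 1360 − 9.5 = 1350.5.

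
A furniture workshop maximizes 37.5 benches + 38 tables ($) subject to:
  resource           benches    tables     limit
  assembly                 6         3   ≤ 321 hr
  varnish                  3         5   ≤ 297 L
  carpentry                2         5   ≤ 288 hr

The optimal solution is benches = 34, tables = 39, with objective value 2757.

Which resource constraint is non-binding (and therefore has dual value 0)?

assembly: 321/321 (binding)
varnish: 297/297 (binding)
carpentry: 263/288 (slack 25)
By complementary slackness, a constraint with positive slack has shadow price 0 → carpentry.

carpentry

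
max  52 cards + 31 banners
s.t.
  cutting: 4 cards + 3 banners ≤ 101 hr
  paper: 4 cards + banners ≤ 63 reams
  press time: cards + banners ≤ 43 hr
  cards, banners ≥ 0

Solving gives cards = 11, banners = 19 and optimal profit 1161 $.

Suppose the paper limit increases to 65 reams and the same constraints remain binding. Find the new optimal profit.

1169

At the optimum: cutting uses 101 of 101 (binding); paper uses 63 of 63 (binding); press time uses 30 of 43 (slack = 13).
Since press time is not tight, its dual is 0.
Dual feasibility on the basic columns requires 4·y_cutting + 4·y_paper = 52, 3·y_cutting + 1·y_paper = 31.
Solving: y_cutting = 9, y_paper = 4.
Δz = y_paper·Δb = 4 × (2) = 8, so new z* = 1161 + 8 = 1169.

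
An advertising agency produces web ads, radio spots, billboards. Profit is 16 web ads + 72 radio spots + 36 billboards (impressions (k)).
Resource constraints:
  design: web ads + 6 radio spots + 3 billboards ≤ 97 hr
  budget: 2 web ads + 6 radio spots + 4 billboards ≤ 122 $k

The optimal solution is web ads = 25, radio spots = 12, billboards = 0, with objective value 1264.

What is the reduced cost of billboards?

-4

Both design and budget are binding at x*.
The binding rows give the dual system: 1·y_design + 2·y_budget = 16 and 6·y_design + 6·y_budget = 72.
→ y_design = 8 and y_budget = 4.
Reduced cost of billboards: c₃ − yᵀa₃ = 36 − (8·3 + 4·4) = 36 − 40 = -4.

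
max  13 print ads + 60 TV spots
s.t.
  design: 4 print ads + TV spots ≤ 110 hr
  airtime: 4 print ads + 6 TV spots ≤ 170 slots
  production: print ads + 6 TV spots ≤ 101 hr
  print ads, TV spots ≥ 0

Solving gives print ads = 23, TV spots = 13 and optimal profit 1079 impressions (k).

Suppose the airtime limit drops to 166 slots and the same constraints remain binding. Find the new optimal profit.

Binding: airtime and production. Non-binding: design (5 unused).
Slack constraints have shadow price 0 (complementary slackness).
The binding rows give the dual system: 4·y_airtime + 1·y_production = 13 and 6·y_airtime + 6·y_production = 60.
This yields shadow prices y_airtime = 1, y_production = 9.
Δz = y_airtime·Δb = 1 × (-4) = -4, so new z* = 1079 − 4 = 1075.

1075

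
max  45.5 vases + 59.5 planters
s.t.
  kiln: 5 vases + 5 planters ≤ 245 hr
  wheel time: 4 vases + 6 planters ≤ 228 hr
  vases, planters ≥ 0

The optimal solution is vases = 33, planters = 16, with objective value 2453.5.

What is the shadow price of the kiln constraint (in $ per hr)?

Check each constraint at x*: kiln 245/245 (tight); wheel time 228/228 (tight).
From A_Bᵀ y = c: 5·y_kiln + 4·y_wheel time = 45.5; 5·y_kiln + 6·y_wheel time = 59.5.
This yields shadow prices y_kiln = 3.5, y_wheel time = 7.
Shadow price of kiln = 3.5.

3.5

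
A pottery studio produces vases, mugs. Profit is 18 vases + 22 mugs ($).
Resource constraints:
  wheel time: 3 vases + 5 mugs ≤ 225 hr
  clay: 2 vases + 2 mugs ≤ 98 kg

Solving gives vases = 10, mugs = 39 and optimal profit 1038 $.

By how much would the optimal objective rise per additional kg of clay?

6

Both wheel time and clay are binding at x*.
From A_Bᵀ y = c: 3·y_wheel time + 2·y_clay = 18; 5·y_wheel time + 2·y_clay = 22.
→ y_wheel time = 2 and y_clay = 6.
Shadow price of clay = 6.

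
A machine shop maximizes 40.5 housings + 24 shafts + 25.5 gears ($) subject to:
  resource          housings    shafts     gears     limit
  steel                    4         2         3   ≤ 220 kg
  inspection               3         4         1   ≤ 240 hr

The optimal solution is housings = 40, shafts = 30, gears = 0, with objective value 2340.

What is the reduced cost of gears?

-3

Check each constraint at x*: steel 220/220 (tight); inspection 240/240 (tight).
Dual feasibility on the basic columns requires 4·y_steel + 3·y_inspection = 40.5, 2·y_steel + 4·y_inspection = 24.
This yields shadow prices y_steel = 9, y_inspection = 1.5.
Reduced cost of gears: c₃ − yᵀa₃ = 25.5 − (9·3 + 1.5·1) = 25.5 − 28.5 = -3.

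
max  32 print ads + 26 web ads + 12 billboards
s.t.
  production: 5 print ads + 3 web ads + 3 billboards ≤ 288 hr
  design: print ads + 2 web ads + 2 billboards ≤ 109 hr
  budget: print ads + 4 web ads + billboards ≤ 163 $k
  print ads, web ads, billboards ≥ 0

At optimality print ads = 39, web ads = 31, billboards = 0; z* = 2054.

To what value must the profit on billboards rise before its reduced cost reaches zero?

20

Binding: production and budget. Non-binding: design (8 unused).
By complementary slackness, y = 0 for the non-binding constraint.
Dual feasibility on the basic columns requires 5·y_production + 1·y_budget = 32, 3·y_production + 4·y_budget = 26.
Solving: y_production = 6, y_budget = 2.
billboards enters the basis when its profit ≥ yᵀa₃ = 6·3 + 2·1 = 20.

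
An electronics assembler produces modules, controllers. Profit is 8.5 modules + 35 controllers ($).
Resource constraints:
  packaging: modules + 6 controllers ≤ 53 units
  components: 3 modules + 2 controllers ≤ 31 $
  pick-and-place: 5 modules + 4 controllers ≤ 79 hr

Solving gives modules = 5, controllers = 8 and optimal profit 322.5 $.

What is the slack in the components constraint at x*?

components used = 3·5 + 2·8 = 31; slack = 31 − 31 = 0.

0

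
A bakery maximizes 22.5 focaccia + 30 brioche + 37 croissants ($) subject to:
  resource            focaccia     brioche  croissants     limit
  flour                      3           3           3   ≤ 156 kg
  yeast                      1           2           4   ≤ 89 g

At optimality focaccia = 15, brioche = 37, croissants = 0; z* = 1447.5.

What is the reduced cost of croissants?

-8

Check each constraint at x*: flour 156/156 (tight); yeast 89/89 (tight).
Dual feasibility on the basic columns requires 3·y_flour + 1·y_yeast = 22.5, 3·y_flour + 2·y_yeast = 30.
Solving: y_flour = 5, y_yeast = 7.5.
Reduced cost of croissants: c₃ − yᵀa₃ = 37 − (5·3 + 7.5·4) = 37 − 45 = -8.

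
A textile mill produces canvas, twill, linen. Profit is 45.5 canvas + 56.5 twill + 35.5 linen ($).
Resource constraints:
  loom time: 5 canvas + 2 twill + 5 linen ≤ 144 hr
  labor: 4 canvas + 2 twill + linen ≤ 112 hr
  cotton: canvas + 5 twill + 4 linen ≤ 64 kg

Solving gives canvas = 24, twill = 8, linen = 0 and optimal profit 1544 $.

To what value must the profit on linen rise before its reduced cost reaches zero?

At the optimum: loom time uses 136 of 144 (slack = 8); labor uses 112 of 112 (binding); cotton uses 64 of 64 (binding).
Slack constraints have shadow price 0 (complementary slackness).
Dual feasibility on the basic columns requires 4·y_labor + 1·y_cotton = 45.5, 2·y_labor + 5·y_cotton = 56.5.
This yields shadow prices y_labor = 9.5, y_cotton = 7.5.
linen enters the basis when its profit ≥ yᵀa₃ = 9.5·1 + 7.5·4 = 39.5.

39.5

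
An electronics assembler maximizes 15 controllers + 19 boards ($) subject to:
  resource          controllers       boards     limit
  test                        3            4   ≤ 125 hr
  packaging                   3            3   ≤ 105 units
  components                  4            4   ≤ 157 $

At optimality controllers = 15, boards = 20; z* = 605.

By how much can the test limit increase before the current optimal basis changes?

Binding constraints: test, packaging. The basis is B = [[3,4],[3,3]] with det -3.
Per unit increase in test, x* moves by d = (-1, 1).
The basis stays optimal until controllers reaches 0; allowable increase = 15 hr.

15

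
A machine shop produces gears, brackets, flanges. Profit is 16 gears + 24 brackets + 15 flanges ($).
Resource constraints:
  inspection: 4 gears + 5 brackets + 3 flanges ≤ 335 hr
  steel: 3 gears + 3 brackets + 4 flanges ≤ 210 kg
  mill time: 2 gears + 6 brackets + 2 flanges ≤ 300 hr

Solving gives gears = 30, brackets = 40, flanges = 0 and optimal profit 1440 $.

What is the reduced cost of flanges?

-5

At the optimum: inspection uses 320 of 335 (slack = 15); steel uses 210 of 210 (binding); mill time uses 300 of 300 (binding).
Slack constraints have shadow price 0 (complementary slackness).
Dual feasibility on the basic columns requires 3·y_steel + 2·y_mill time = 16, 3·y_steel + 6·y_mill time = 24.
Solving: y_steel = 4, y_mill time = 2.
Reduced cost of flanges: c₃ − yᵀa₃ = 15 − (4·4 + 2·2) = 15 − 20 = -5.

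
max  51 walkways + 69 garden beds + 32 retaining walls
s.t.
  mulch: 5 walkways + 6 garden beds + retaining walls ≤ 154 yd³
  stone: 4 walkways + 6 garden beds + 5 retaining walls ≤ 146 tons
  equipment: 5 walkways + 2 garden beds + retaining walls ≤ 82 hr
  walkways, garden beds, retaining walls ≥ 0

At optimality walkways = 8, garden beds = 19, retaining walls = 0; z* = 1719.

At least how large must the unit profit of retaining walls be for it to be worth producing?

37.5

At the optimum: mulch uses 154 of 154 (binding); stone uses 146 of 146 (binding); equipment uses 78 of 82 (slack = 4).
Slack constraints have shadow price 0 (complementary slackness).
The binding rows give the dual system: 5·y_mulch + 4·y_stone = 51 and 6·y_mulch + 6·y_stone = 69.
→ y_mulch = 5 and y_stone = 6.5.
retaining walls enters the basis when its profit ≥ yᵀa₃ = 5·1 + 6.5·5 = 37.5.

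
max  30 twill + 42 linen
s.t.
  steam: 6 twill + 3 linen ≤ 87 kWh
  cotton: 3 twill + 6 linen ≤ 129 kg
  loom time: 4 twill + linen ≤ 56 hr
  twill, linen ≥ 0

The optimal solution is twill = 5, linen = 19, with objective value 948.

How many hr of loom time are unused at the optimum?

17

loom time used = 4·5 + 1·19 = 39; slack = 56 − 39 = 17.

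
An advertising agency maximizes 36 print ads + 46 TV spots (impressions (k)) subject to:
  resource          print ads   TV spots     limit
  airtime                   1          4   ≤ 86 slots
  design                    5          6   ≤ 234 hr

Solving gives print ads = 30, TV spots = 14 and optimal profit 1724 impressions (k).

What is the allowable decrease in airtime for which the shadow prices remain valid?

39.2

Binding constraints: airtime, design. The basis is B = [[1,4],[5,6]] with det -14.
Per unit decrease in airtime, x* moves by d = (0.4286, -0.3571).
The basis stays optimal until TV spots reaches 0; allowable decrease = 39.2 slots.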